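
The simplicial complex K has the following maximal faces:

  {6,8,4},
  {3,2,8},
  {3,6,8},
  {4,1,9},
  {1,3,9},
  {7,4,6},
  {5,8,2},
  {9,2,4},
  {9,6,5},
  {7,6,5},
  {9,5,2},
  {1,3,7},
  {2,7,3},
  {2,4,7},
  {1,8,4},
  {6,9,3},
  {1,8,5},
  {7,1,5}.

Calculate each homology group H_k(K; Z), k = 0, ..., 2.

H_0 ≅ Z,  H_1 ≅ Z^2,  H_2 ≅ Z.

Take the total order 1 < 2 < 3 < 4 < 5 < 6 < 7 < 8 < 9 on the vertex set. Then K (dimension 2) consists of the simplices:

  0-simplices (9): [1], [2], [3], [4], [5], [6], [7], [8], [9]
  1-simplices (27): (27 of them)
  2-simplices (18): [1,3,7], [1,3,9], [1,4,8], [1,4,9], [1,5,7], [1,5,8], [2,3,7], [2,3,8], [2,4,7], [2,4,9], [2,5,8], [2,5,9], [3,6,8], [3,6,9], [4,6,7], [4,6,8], [5,6,7], [5,6,9]

so the chain groups are C_0 ≅ Z^9, C_1 ≅ Z^27, C_2 ≅ Z^18.

∂_1: C_1 → C_0 is given by ∂[p,q] = [q] − [p].
This gives a 9×27 integer matrix of rank 8; reducing to Smith normal form yields diagonal entries (1,1,1,1,1,1,1,1).

∂_2: C_2 → C_1 acts by ∂[p,q,r] = [q,r] − [p,r] + [p,q]. For instance
  ∂[2,5,8] = [5,8] − [2,8] + [2,5],
  ∂[2,4,7] = [4,7] − [2,7] + [2,4].
The resulting 27×18 matrix has rank 17, and its Smith normal form has invariant factors (1,1,1,1,1,1,1,1,1,1,1,1,1,1,1,1,1).

From H_k ≅ ker(∂_k) / im(∂_{k+1}) we obtain:

  H_0: rank C_0 − rank ∂_1 = 9 − 8 = 1, and the invariant factors of ∂_1 are all 1, so H_0 = Z.
  H_1: rank ker ∂_1 − rank ∂_2 = (27 − 8) − 17 = 2, and the invariant factors of ∂_2 are all 1, so H_1 = Z^2.
  H_2: rank ker ∂_2 − rank ∂_3 = (18 − 17) − 0 = 1, and there is no ∂_3, so H_2 = Z.

As a check, the Euler characteristic is 9 − 27 + 18 = 0, which agrees with 1 − 2 + 1 = 0.
(K is a triangulation of the torus T^2.)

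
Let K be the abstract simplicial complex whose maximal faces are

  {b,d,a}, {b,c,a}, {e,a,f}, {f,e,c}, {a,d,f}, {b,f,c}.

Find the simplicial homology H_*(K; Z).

H_0 ≅ Z,  H_1 ≅ Z,  H_2 = 0.

We work with the vertex ordering a < b < c < d < e < f. The simplices of K, each written with vertices in increasing order, are:

  0-simplices (6): a, b, c, d, e, f
  1-simplices (12): ab, ac, ad, ae, af, bc, bd, bf, ce, cf, df, ef
  2-simplices (6): abc, abd, adf, aef, bcf, cef

giving chain groups C_0 ≅ Z^6, C_1 ≅ Z^12, C_2 ≅ Z^6.

∂_1: C_1 → C_0 is given by ∂[p,q] = [q] − [p]. For instance
  ∂ce = e − c.
This gives a 6×12 integer matrix of rank 5; reducing to Smith normal form yields diagonal entries (1,1,1,1,1).

∂_2: C_2 → C_1 sends each 2-simplex [p,q,r] to [q,r] − [p,r] + [p,q]. For instance
  ∂adf = df − af + ad,
  ∂bcf = cf − bf + bc.
The 12×6 boundary matrix has rank 6 and Smith normal form diag(1,1,1,1,1,1).

Reading off H_k = ker ∂_k / im ∂_{k+1}:

  H_0: rank C_0 − rank ∂_1 = 6 − 5 = 1, and the invariant factors of ∂_1 are all 1, so H_0 ≅ Z.
  H_1: rank ker ∂_1 − rank ∂_2 = (12 − 5) − 6 = 1, and the invariant factors of ∂_2 are all 1, so H_1 ≅ Z.
  H_2: rank ker ∂_2 − rank ∂_3 = (6 − 6) − 0 = 0, and there is no ∂_3, so H_2 ≅ 0.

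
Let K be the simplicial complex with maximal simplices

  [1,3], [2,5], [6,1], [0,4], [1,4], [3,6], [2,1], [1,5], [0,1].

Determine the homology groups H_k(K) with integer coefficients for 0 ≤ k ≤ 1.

Take the total order 0 < 1 < 2 < 3 < 4 < 5 < 6 on the vertex set. Then K (dimension 1) consists of the simplices:

  0-simplices (7): [0], [1], [2], [3], [4], [5], [6]
  1-simplices (9): [0,1], [0,4], [1,2], [1,3], [1,4], [1,5], [1,6], [2,5], [3,6]

giving chain groups C_0 ≅ Z^7, C_1 ≅ Z^9.

Boundary ∂_1: C_1 → C_0 is given by ∂[p,q] = [q] − [p].
As a 7×9 matrix over Z this has rank 6, with invariant factors (1,1,1,1,1,1).

Now H_k = ker ∂_k / im ∂_{k+1}, so:

  H_0: rank C_0 − rank ∂_1 = 7 − 6 = 1, and the invariant factors of ∂_1 are all 1, so H_0 = Z.
  H_1: rank ker ∂_1 − rank ∂_2 = (9 − 6) − 0 = 3, and there is no ∂_2, so H_1 = Z^3.

As a check, the Euler characteristic is 7 − 9 = -2, which agrees with 1 − 3 = -2.
(K is a triangulation of a wedge of 3 circles.)

H_0 = Z,  H_1 = Z^3.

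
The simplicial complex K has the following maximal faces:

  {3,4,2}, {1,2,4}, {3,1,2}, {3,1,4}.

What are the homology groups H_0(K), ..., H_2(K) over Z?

Take the total order 1 < 2 < 3 < 4 on the vertex set. Then K (dimension 2) consists of the simplices:

  0-simplices (4): [1], [2], [3], [4]
  1-simplices (6): [1,2], [1,3], [1,4], [2,3], [2,4], [3,4]
  2-simplices (4): [1,2,3], [1,2,4], [1,3,4], [2,3,4]

giving chain groups C_0 ≅ Z^4, C_1 ≅ Z^6, C_2 ≅ Z^4.

The boundary map ∂_1: C_1 → C_0 sends each edge [p,q] (with p < q) to q − p. For instance
  ∂[1,4] = [4] − [1].
As a 4×6 matrix over Z this has rank 3, with invariant factors (1,1,1).

The boundary map ∂_2: C_2 → C_1 sends each 2-simplex [p,q,r] to [q,r] − [p,r] + [p,q]. For instance
  ∂[1,3,4] = [3,4] − [1,4] + [1,3],
  ∂[1,2,4] = [2,4] − [1,4] + [1,2].
The 6×4 boundary matrix has rank 3 and Smith normal form diag(1,1,1).

Computing H_k = (kernel of ∂_k) / (image of ∂_{k+1}):

  H_0: rank C_0 − rank ∂_1 = 4 − 3 = 1, and the invariant factors of ∂_1 are all 1, so H_0 = Z.
  H_1: rank ker ∂_1 − rank ∂_2 = (6 − 3) − 3 = 0, and the invariant factors of ∂_2 are all 1, so H_1 = 0.
  H_2: rank ker ∂_2 − rank ∂_3 = (4 − 3) − 0 = 1, and there is no ∂_3, so H_2 = Z.

H_0 ≅ Z,  H_1 = 0,  H_2 ≅ Z.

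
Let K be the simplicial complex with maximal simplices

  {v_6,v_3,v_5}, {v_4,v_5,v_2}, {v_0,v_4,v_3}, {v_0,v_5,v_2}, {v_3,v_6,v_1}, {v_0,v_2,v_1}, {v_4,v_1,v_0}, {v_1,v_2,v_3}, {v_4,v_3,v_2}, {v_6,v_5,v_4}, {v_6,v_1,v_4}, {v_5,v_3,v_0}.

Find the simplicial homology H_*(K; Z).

H_0 = Z,  H_1 = Z_2,  H_2 = 0.

Order the vertices as v_0 < v_1 < v_2 < v_3 < v_4 < v_5 < v_6. Listing each simplex with vertices in this order, K has dimension 2 with simplices:

  0-simplices (7): [v_0], [v_1], [v_2], [v_3], [v_4], [v_5], [v_6]
  1-simplices (18): (18 of them)
  2-simplices (12): (12 of them)

giving chain groups C_0 ≅ Z^7, C_1 ≅ Z^18, C_2 ≅ Z^12.

∂_1: C_1 → C_0 sends each edge [p,q] (with p < q) to q − p. For instance
  ∂[v_1,v_3] = [v_3] − [v_1].
The 7×18 boundary matrix has rank 6 and Smith normal form diag(1,1,1,1,1,1).

Boundary ∂_2: C_2 → C_1 sends each 2-simplex [p,q,r] to [q,r] − [p,r] + [p,q]. For instance
  ∂[v_1,v_4,v_6] = [v_4,v_6] − [v_1,v_6] + [v_1,v_4],
  ∂[v_0,v_2,v_5] = [v_2,v_5] − [v_0,v_5] + [v_0,v_2].
As a 18×12 matrix over Z this has rank 12, with invariant factors (1,1,1,1,1,1,1,1,1,1,1,2).

Now H_k = ker ∂_k / im ∂_{k+1}, so:

  H_0: rank C_0 − rank ∂_1 = 7 − 6 = 1, and the invariant factors of ∂_1 are all 1, so H_0 = Z.
  H_1: rank ker ∂_1 − rank ∂_2 = (18 − 6) − 12 = 0, and ∂_2 has invariant factor 2 > 1, so H_1 = Z_2.
  H_2: rank ker ∂_2 − rank ∂_3 = (12 − 12) − 0 = 0, and there is no ∂_3, so H_2 = 0.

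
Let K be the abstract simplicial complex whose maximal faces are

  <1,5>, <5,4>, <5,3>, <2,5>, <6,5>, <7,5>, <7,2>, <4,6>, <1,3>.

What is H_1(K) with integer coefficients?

Fix the vertex order 1 < 2 < 3 < 4 < 5 < 6 < 7 and write every simplex with vertices in increasing order. Then dim K = 1 and the simplices of K are:

  0-simplices (7): [1], [2], [3], [4], [5], [6], [7]
  1-simplices (9): [1,3], [1,5], [2,5], [2,7], [3,5], [4,5], [4,6], [5,6], [5,7]

giving chain groups C_0 ≅ Z^7, C_1 ≅ Z^9.

The boundary map ∂_1: C_1 → C_0 is given by ∂[p,q] = [q] − [p]. For instance
  ∂[4,5] = [5] − [4].
The resulting 7×9 matrix has rank 6, and its Smith normal form has invariant factors (1,1,1,1,1,1).

Computing H_k = (kernel of ∂_k) / (image of ∂_{k+1}):

  H_1: rank ker ∂_1 − rank ∂_2 = (9 − 6) − 0 = 3, and there is no ∂_2, so H_1 ≅ Z^3.

H_1 = Z^3.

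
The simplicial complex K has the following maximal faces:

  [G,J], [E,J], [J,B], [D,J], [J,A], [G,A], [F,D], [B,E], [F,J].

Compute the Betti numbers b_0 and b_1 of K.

Take the total order A < B < D < E < F < G < J on the vertex set. Then K (dimension 1) consists of the simplices:

  0-simplices (7): A, B, D, E, F, G, J
  1-simplices (9): AG, AJ, BE, BJ, DF, DJ, EJ, FJ, GJ

Hence C_0 ≅ Z^7, C_1 ≅ Z^9.

Boundary ∂_1: C_1 → C_0 is given by ∂[p,q] = [q] − [p].
The 7×9 boundary matrix has rank 6 and Smith normal form diag(1,1,1,1,1,1).

Reading off H_k = ker ∂_k / im ∂_{k+1}:

  H_0: rank C_0 − rank ∂_1 = 7 − 6 = 1, and the invariant factors of ∂_1 are all 1, so H_0 = Z.
  H_1: rank ker ∂_1 − rank ∂_2 = (9 − 6) − 0 = 3, and there is no ∂_2, so H_1 = Z^3.

As a check, the Euler characteristic is 7 − 9 = -2, which agrees with 1 − 3 = -2.
(K is a triangulation of a wedge of 3 circles.)

Hence the Betti numbers are b_0 = 1, b_1 = 3.

b_0 = 1, b_1 = 3.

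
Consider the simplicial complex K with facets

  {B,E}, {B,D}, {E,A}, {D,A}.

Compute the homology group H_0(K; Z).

H_0 = Z.

K has 4 vertices, 4 edges.
rank ∂_0 = 0, rank ∂_1 = 3 ⇒ b_0 = 4 − 0 − 3 = 1; all invariant factors of ∂_1 are 1 so no torsion. So H_0 = Z.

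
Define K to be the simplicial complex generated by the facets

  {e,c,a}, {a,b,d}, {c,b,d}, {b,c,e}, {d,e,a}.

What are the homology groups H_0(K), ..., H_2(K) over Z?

H_0 ≅ Z,  H_1 ≅ Z,  H_2 = 0.

Order the vertices as a < b < c < d < e. Listing each simplex with vertices in this order, K has dimension 2 with simplices:

  0-simplices (5): a, b, c, d, e
  1-simplices (10): ab, ac, ad, ae, bc, bd, be, cd, ce, de
  2-simplices (5): abd, ace, ade, bcd, bce

giving chain groups C_0 ≅ Z^5, C_1 ≅ Z^10, C_2 ≅ Z^5.

∂_1: C_1 → C_0 is given by ∂[p,q] = [q] − [p]. For instance
  ∂be = e − b.
The 5×10 boundary matrix has rank 4 and Smith normal form diag(1,1,1,1).

∂_2: C_2 → C_1 acts by ∂[p,q,r] = [q,r] − [p,r] + [p,q]. For instance
  ∂bcd = cd − bd + bc,
  ∂abd = bd − ad + ab.
As a 10×5 matrix over Z this has rank 5, with invariant factors (1,1,1,1,1).

Computing H_k = (kernel of ∂_k) / (image of ∂_{k+1}):

  H_0: rank C_0 − rank ∂_1 = 5 − 4 = 1, and the invariant factors of ∂_1 are all 1, so H_0 = Z.
  H_1: rank ker ∂_1 − rank ∂_2 = (10 − 4) − 5 = 1, and the invariant factors of ∂_2 are all 1, so H_1 = Z.
  H_2: rank ker ∂_2 − rank ∂_3 = (5 − 5) − 0 = 0, and there is no ∂_3, so H_2 = 0.

(K is a triangulation of the Möbius band.)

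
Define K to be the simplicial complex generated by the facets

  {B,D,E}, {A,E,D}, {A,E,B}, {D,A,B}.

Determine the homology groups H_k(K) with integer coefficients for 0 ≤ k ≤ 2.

H_0 ≅ Z,  H_1 = 0,  H_2 ≅ Z.

Order the vertices as A < B < D < E. Listing each simplex with vertices in this order, K has dimension 2 with simplices:

  0-simplices (4): A, B, D, E
  1-simplices (6): AB, AD, AE, BD, BE, DE
  2-simplices (4): ABD, ABE, ADE, BDE

Hence C_0 ≅ Z^4, C_1 ≅ Z^6, C_2 ≅ Z^4.

∂_1: C_1 → C_0 sends each edge [p,q] (with p < q) to q − p. For instance
  ∂BE = E − B.
The resulting 4×6 matrix has rank 3, and its Smith normal form has invariant factors (1,1,1).

∂_2: C_2 → C_1 sends each 2-simplex [p,q,r] to [q,r] − [p,r] + [p,q]. For instance
  ∂ADE = DE − AE + AD,
  ∂ABE = BE − AE + AB.
As a 6×4 matrix over Z this has rank 3, with invariant factors (1,1,1).

Now H_k = ker ∂_k / im ∂_{k+1}, so:

  H_0: rank C_0 − rank ∂_1 = 4 − 3 = 1, and the invariant factors of ∂_1 are all 1, so H_0 ≅ Z.
  H_1: rank ker ∂_1 − rank ∂_2 = (6 − 3) − 3 = 0, and the invariant factors of ∂_2 are all 1, so H_1 ≅ 0.
  H_2: rank ker ∂_2 − rank ∂_3 = (4 − 3) − 0 = 1, and there is no ∂_3, so H_2 ≅ Z.

As a check, the Euler characteristic is 4 − 6 + 4 = 2, which agrees with 1 − 0 + 1 = 2.
(K is a triangulation of the 2-sphere S^2.)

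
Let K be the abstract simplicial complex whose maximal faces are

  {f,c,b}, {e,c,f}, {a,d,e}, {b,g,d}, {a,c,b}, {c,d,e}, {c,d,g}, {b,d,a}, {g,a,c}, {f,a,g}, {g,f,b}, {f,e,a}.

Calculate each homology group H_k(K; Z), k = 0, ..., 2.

H_0 = Z,  H_1 = Z/2Z,  H_2 = 0.

Order the vertices as a < b < c < d < e < f < g. Listing each simplex with vertices in this order, K has dimension 2 with simplices:

  0-simplices (7): a, b, c, d, e, f, g
  1-simplices (18): ab, ac, ad, ae, af, ag, bc, bd, bf, bg, cd, ce, cf, cg, de, dg, ef, fg
  2-simplices (12): abc, abd, acg, ade, aef, afg, bcf, bdg, bfg, cde, cdg, cef

Hence C_0 ≅ Z^7, C_1 ≅ Z^18, C_2 ≅ Z^12.

The boundary map ∂_1: C_1 → C_0 is given by ∂[p,q] = [q] − [p]. For instance
  ∂bf = f − b.
As a 7×18 matrix over Z this has rank 6, with invariant factors (1,1,1,1,1,1).

Boundary ∂_2: C_2 → C_1 sends each 2-simplex [p,q,r] to [q,r] − [p,r] + [p,q]. For instance
  ∂bfg = fg − bg + bf,
  ∂abc = bc − ac + ab.
This gives a 18×12 integer matrix of rank 12; reducing to Smith normal form yields diagonal entries (1,1,1,1,1,1,1,1,1,1,1,2).

Reading off H_k = ker ∂_k / im ∂_{k+1}:

  H_0: rank C_0 − rank ∂_1 = 7 − 6 = 1, and the invariant factors of ∂_1 are all 1, so H_0 ≅ Z.
  H_1: rank ker ∂_1 − rank ∂_2 = (18 − 6) − 12 = 0, and ∂_2 has invariant factor 2 > 1, so H_1 ≅ Z/2Z.
  H_2: rank ker ∂_2 − rank ∂_3 = (12 − 12) − 0 = 0, and there is no ∂_3, so H_2 ≅ 0.

As a check, the Euler characteristic is 7 − 18 + 12 = 1, which agrees with 1 − 0 + 0 = 1.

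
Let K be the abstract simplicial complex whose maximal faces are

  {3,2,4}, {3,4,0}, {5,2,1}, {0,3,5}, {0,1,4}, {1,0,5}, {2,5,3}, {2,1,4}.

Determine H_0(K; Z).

Fix the vertex order 0 < 1 < 2 < 3 < 4 < 5 and write every simplex with vertices in increasing order. Then dim K = 2 and the simplices of K are:

  0-simplices (6): [0], [1], [2], [3], [4], [5]
  1-simplices (12): [0,1], [0,3], [0,4], [0,5], [1,2], [1,4], [1,5], [2,3], [2,4], [2,5], [3,4], [3,5]
  2-simplices (8): [0,1,4], [0,1,5], [0,3,4], [0,3,5], [1,2,4], [1,2,5], [2,3,4], [2,3,5]

giving chain groups C_0 ≅ Z^6, C_1 ≅ Z^12, C_2 ≅ Z^8.

The boundary map ∂_1: C_1 → C_0 sends each edge [p,q] (with p < q) to q − p.
The resulting 6×12 matrix has rank 5, and its Smith normal form has invariant factors (1,1,1,1,1).

Boundary ∂_2: C_2 → C_1 maps a triangle to the signed sum of its edges. For instance
  ∂[0,3,4] = [3,4] − [0,4] + [0,3],
  ∂[1,2,5] = [2,5] − [1,5] + [1,2].
This gives a 12×8 integer matrix of rank 7; reducing to Smith normal form yields diagonal entries (1,1,1,1,1,1,1).

Reading off H_k = ker ∂_k / im ∂_{k+1}:

  H_0: rank C_0 − rank ∂_1 = 6 − 5 = 1, and the invariant factors of ∂_1 are all 1, so H_0 = Z.

H_0 = Z.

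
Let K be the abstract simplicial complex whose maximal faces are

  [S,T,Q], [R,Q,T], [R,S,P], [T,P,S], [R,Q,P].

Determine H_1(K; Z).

We work with the vertex ordering P < Q < R < S < T. The simplices of K, each written with vertices in increasing order, are:

  0-simplices (5): P, Q, R, S, T
  1-simplices (10): PQ, PR, PS, PT, QR, QS, QT, RS, RT, ST
  2-simplices (5): PQR, PRS, PST, QRT, QST

so the chain groups are C_0 ≅ Z^5, C_1 ≅ Z^10, C_2 ≅ Z^5.

∂_1: C_1 → C_0 is given by ∂[p,q] = [q] − [p].
The 5×10 boundary matrix has rank 4 and Smith normal form diag(1,1,1,1).

The boundary map ∂_2: C_2 → C_1 maps a triangle to the signed sum of its edges. For instance
  ∂QRT = RT − QT + QR,
  ∂QST = ST − QT + QS.
The resulting 10×5 matrix has rank 5, and its Smith normal form has invariant factors (1,1,1,1,1).

Computing H_k = (kernel of ∂_k) / (image of ∂_{k+1}):

  H_1: rank ker ∂_1 − rank ∂_2 = (10 − 4) − 5 = 1, and the invariant factors of ∂_2 are all 1, so H_1 ≅ Z.

H_1 = Z.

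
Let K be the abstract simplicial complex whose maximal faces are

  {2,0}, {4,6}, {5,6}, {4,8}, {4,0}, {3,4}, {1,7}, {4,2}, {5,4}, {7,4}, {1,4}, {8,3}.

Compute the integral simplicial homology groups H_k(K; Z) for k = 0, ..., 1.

Take the total order 0 < 1 < 2 < 3 < 4 < 5 < 6 < 7 < 8 on the vertex set. Then K (dimension 1) consists of the simplices:

  0-simplices (9): [0], [1], [2], [3], [4], [5], [6], [7], [8]
  1-simplices (12): [0,2], [0,4], [1,4], [1,7], [2,4], [3,4], [3,8], [4,5], [4,6], [4,7], [4,8], [5,6]

giving chain groups C_0 ≅ Z^9, C_1 ≅ Z^12.

∂_1: C_1 → C_0 is given by ∂[p,q] = [q] − [p]. For instance
  ∂[2,4] = [4] − [2].
As a 9×12 matrix over Z this has rank 8, with invariant factors (1,1,1,1,1,1,1,1).

Now H_k = ker ∂_k / im ∂_{k+1}, so:

  H_0: rank C_0 − rank ∂_1 = 9 − 8 = 1, and the invariant factors of ∂_1 are all 1, so H_0 ≅ Z.
  H_1: rank ker ∂_1 − rank ∂_2 = (12 − 8) − 0 = 4, and there is no ∂_2, so H_1 ≅ Z^4.

As a check, the Euler characteristic is 9 − 12 = -3, which agrees with 1 − 4 = -3.

H_0 ≅ Z,  H_1 ≅ Z^4.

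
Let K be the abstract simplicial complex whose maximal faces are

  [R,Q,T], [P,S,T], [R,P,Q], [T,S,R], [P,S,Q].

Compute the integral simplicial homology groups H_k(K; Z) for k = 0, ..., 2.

Fix the vertex order P < Q < R < S < T and write every simplex with vertices in increasing order. Then dim K = 2 and the simplices of K are:

  0-simplices (5): P, Q, R, S, T
  1-simplices (10): PQ, PR, PS, PT, QR, QS, QT, RS, RT, ST
  2-simplices (5): PQR, PQS, PST, QRT, RST

Hence C_0 ≅ Z^5, C_1 ≅ Z^10, C_2 ≅ Z^5.

∂_1: C_1 → C_0 sends each edge [p,q] (with p < q) to q − p.
As a 5×10 matrix over Z this has rank 4, with invariant factors (1,1,1,1).

The boundary map ∂_2: C_2 → C_1 sends each 2-simplex [p,q,r] to [q,r] − [p,r] + [p,q]. For instance
  ∂PQR = QR − PR + PQ,
  ∂QRT = RT − QT + QR.
The resulting 10×5 matrix has rank 5, and its Smith normal form has invariant factors (1,1,1,1,1).

Now H_k = ker ∂_k / im ∂_{k+1}, so:

  H_0: rank C_0 − rank ∂_1 = 5 − 4 = 1, and the invariant factors of ∂_1 are all 1, so H_0 ≅ Z.
  H_1: rank ker ∂_1 − rank ∂_2 = (10 − 4) − 5 = 1, and the invariant factors of ∂_2 are all 1, so H_1 ≅ Z.
  H_2: rank ker ∂_2 − rank ∂_3 = (5 − 5) − 0 = 0, and there is no ∂_3, so H_2 ≅ 0.

H_0 = Z,  H_1 = Z,  H_2 = 0.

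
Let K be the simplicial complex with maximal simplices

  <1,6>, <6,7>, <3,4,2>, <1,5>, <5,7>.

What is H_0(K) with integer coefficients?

H_0 = Z^2.

We work with the vertex ordering 1 < 2 < 3 < 4 < 5 < 6 < 7. The simplices of K, each written with vertices in increasing order, are:

  0-simplices (7): [1], [2], [3], [4], [5], [6], [7]
  1-simplices (7): [1,5], [1,6], [2,3], [2,4], [3,4], [5,7], [6,7]
  2-simplices (1): [2,3,4]

giving chain groups C_0 ≅ Z^7, C_1 ≅ Z^7, C_2 ≅ Z^1.

Boundary ∂_1: C_1 → C_0 is given by ∂[p,q] = [q] − [p].
The 7×7 boundary matrix has rank 5 and Smith normal form diag(1,1,1,1,1).

∂_2: C_2 → C_1 maps a triangle to the signed sum of its edges. For instance
  ∂[2,3,4] = [3,4] − [2,4] + [2,3].
This gives a 7×1 integer matrix of rank 1; reducing to Smith normal form yields diagonal entries (1).

Now H_k = ker ∂_k / im ∂_{k+1}, so:

  H_0: rank C_0 − rank ∂_1 = 7 − 5 = 2, and the invariant factors of ∂_1 are all 1, so H_0 ≅ Z^2.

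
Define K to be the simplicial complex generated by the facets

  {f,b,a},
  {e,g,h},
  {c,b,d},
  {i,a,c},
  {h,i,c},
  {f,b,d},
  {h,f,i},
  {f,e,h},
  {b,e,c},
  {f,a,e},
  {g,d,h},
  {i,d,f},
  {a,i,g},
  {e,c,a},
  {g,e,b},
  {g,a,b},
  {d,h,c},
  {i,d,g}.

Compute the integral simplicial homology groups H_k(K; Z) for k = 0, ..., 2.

H_0 = Z,  H_1 = Z ⊕ Z/2Z,  H_2 = 0.

Take the total order a < b < c < d < e < f < g < h < i on the vertex set. Then K (dimension 2) consists of the simplices:

  0-simplices (9): a, b, c, d, e, f, g, h, i
  1-simplices (27): ab, ac, ae, af, ag, ai, bc, bd, be, bf, bg, cd, ce, ch, ci, df, dg, dh, di, ef, eg, eh, fh, fi, gh, gi, hi
  2-simplices (18): abf, abg, ace, aci, aef, agi, bcd, bce, bdf, beg, cdh, chi, dfi, dgh, dgi, efh, egh, fhi

Hence C_0 ≅ Z^9, C_1 ≅ Z^27, C_2 ≅ Z^18.

∂_1: C_1 → C_0 is given by ∂[p,q] = [q] − [p].
This gives a 9×27 integer matrix of rank 8; reducing to Smith normal form yields diagonal entries (1,1,1,1,1,1,1,1).

∂_2: C_2 → C_1 acts by ∂[p,q,r] = [q,r] − [p,r] + [p,q]. For instance
  ∂dfi = fi − di + df,
  ∂aef = ef − af + ae.
This gives a 27×18 integer matrix of rank 18; reducing to Smith normal form yields diagonal entries (1,1,1,1,1,1,1,1,1,1,1,1,1,1,1,1,1,2).

Computing H_k = (kernel of ∂_k) / (image of ∂_{k+1}):

  H_0: rank C_0 − rank ∂_1 = 9 − 8 = 1, and the invariant factors of ∂_1 are all 1, so H_0 ≅ Z.
  H_1: rank ker ∂_1 − rank ∂_2 = (27 − 8) − 18 = 1, and ∂_2 has invariant factor 2 > 1, so H_1 ≅ Z ⊕ Z/2Z.
  H_2: rank ker ∂_2 − rank ∂_3 = (18 − 18) − 0 = 0, and there is no ∂_3, so H_2 ≅ 0.

As a check, the Euler characteristic is 9 − 27 + 18 = 0, which agrees with 1 − 1 + 0 = 0.
(K is a triangulation of the Klein bottle.)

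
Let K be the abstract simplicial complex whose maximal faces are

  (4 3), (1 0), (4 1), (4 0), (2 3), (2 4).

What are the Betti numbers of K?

b_0 = 1, b_1 = 2.

We work with the vertex ordering 0 < 1 < 2 < 3 < 4. The simplices of K, each written with vertices in increasing order, are:

  0-simplices (5): [0], [1], [2], [3], [4]
  1-simplices (6): [0,1], [0,4], [1,4], [2,3], [2,4], [3,4]

so the chain groups are C_0 ≅ Z^5, C_1 ≅ Z^6.

The boundary map ∂_1: C_1 → C_0 is given by ∂[p,q] = [q] − [p]. For instance
  ∂[1,4] = [4] − [1].
The resulting 5×6 matrix has rank 4, and its Smith normal form has invariant factors (1,1,1,1).

Computing H_k = (kernel of ∂_k) / (image of ∂_{k+1}):

  H_0: rank C_0 − rank ∂_1 = 5 − 4 = 1, and the invariant factors of ∂_1 are all 1, so H_0 = Z.
  H_1: rank ker ∂_1 − rank ∂_2 = (6 − 4) − 0 = 2, and there is no ∂_2, so H_1 = Z^2.

As a check, the Euler characteristic is 5 − 6 = -1, which agrees with 1 − 2 = -1.

Hence the Betti numbers are b_0 = 1, b_1 = 2.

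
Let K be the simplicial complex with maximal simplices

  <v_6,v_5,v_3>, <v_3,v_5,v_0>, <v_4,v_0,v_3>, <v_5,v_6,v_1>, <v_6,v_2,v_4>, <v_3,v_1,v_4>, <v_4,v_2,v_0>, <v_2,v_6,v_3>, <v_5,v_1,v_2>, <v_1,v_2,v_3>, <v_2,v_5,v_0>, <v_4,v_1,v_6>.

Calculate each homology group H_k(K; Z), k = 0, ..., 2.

Fix the vertex order v_0 < v_1 < v_2 < v_3 < v_4 < v_5 < v_6 and write every simplex with vertices in increasing order. Then dim K = 2 and the simplices of K are:

  0-simplices (7): [v_0], [v_1], [v_2], [v_3], [v_4], [v_5], [v_6]
  1-simplices (18): (18 of them)
  2-simplices (12): (12 of them)

so the chain groups are C_0 ≅ Z^7, C_1 ≅ Z^18, C_2 ≅ Z^12.

∂_1: C_1 → C_0 sends each edge [p,q] (with p < q) to q − p.
This gives a 7×18 integer matrix of rank 6; reducing to Smith normal form yields diagonal entries (1,1,1,1,1,1).

The boundary map ∂_2: C_2 → C_1 sends each 2-simplex [p,q,r] to [q,r] − [p,r] + [p,q]. For instance
  ∂[v_1,v_2,v_3] = [v_2,v_3] − [v_1,v_3] + [v_1,v_2],
  ∂[v_3,v_5,v_6] = [v_5,v_6] − [v_3,v_6] + [v_3,v_5].
The 18×12 boundary matrix has rank 12 and Smith normal form diag(1,1,1,1,1,1,1,1,1,1,1,2).

Computing H_k = (kernel of ∂_k) / (image of ∂_{k+1}):

  H_0: rank C_0 − rank ∂_1 = 7 − 6 = 1, and the invariant factors of ∂_1 are all 1, so H_0 = Z.
  H_1: rank ker ∂_1 − rank ∂_2 = (18 − 6) − 12 = 0, and ∂_2 has invariant factor 2 > 1, so H_1 = Z/2.
  H_2: rank ker ∂_2 − rank ∂_3 = (12 − 12) − 0 = 0, and there is no ∂_3, so H_2 = 0.

H_0 ≅ Z,  H_1 ≅ Z/2,  H_2 = 0.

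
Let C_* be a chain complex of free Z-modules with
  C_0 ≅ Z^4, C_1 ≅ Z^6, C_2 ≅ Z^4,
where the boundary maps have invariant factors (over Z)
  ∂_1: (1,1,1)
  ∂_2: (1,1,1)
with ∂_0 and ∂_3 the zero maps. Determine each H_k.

H_0: b_0 = 4 − 0 − 3 = 1; torsion from ∂_1 factors > 1: none. So H_0 ≅ Z.
H_1: b_1 = 6 − 3 − 3 = 0; torsion from ∂_2 factors > 1: none. So H_1 ≅ 0.
H_2: b_2 = 4 − 3 − 0 = 1; torsion from ∂_3 factors > 1: none. So H_2 ≅ Z.

H_0 ≅ Z,  H_1 = 0,  H_2 ≅ Z.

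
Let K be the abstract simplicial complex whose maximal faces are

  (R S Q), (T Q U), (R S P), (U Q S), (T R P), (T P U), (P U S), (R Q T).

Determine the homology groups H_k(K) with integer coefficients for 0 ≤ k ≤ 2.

We work with the vertex ordering P < Q < R < S < T < U. The simplices of K, each written with vertices in increasing order, are:

  0-simplices (6): P, Q, R, S, T, U
  1-simplices (12): PR, PS, PT, PU, QR, QS, QT, QU, RS, RT, SU, TU
  2-simplices (8): PRS, PRT, PSU, PTU, QRS, QRT, QSU, QTU

so the chain groups are C_0 ≅ Z^6, C_1 ≅ Z^12, C_2 ≅ Z^8.

Boundary ∂_1: C_1 → C_0 maps an edge to its endpoints' difference, ∂[p,q] = q − p.
The 6×12 boundary matrix has rank 5 and Smith normal form diag(1,1,1,1,1).

∂_2: C_2 → C_1 maps a triangle to the signed sum of its edges. For instance
  ∂PRS = RS − PS + PR,
  ∂PRT = RT − PT + PR.
The 12×8 boundary matrix has rank 7 and Smith normal form diag(1,1,1,1,1,1,1).

From H_k ≅ ker(∂_k) / im(∂_{k+1}) we obtain:

  H_0: rank C_0 − rank ∂_1 = 6 − 5 = 1, and the invariant factors of ∂_1 are all 1, so H_0 ≅ Z.
  H_1: rank ker ∂_1 − rank ∂_2 = (12 − 5) − 7 = 0, and the invariant factors of ∂_2 are all 1, so H_1 ≅ 0.
  H_2: rank ker ∂_2 − rank ∂_3 = (8 − 7) − 0 = 1, and there is no ∂_3, so H_2 ≅ Z.

H_0 ≅ Z,  H_1 = 0,  H_2 ≅ Z.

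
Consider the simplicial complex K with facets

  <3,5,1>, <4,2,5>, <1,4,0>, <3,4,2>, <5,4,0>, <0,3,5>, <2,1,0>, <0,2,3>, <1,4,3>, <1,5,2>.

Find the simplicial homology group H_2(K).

H_2 = 0.

Take the total order 0 < 1 < 2 < 3 < 4 < 5 on the vertex set. Then K (dimension 2) consists of the simplices:

  0-simplices (6): [0], [1], [2], [3], [4], [5]
  1-simplices (15): [0,1], [0,2], [0,3], [0,4], [0,5], [1,2], [1,3], [1,4], [1,5], [2,3], [2,4], [2,5], [3,4], [3,5], [4,5]
  2-simplices (10): [0,1,2], [0,1,4], [0,2,3], [0,3,5], [0,4,5], [1,2,5], [1,3,4], [1,3,5], [2,3,4], [2,4,5]

Hence C_0 ≅ Z^6, C_1 ≅ Z^15, C_2 ≅ Z^10.

Boundary ∂_1: C_1 → C_0 is given by ∂[p,q] = [q] − [p]. For instance
  ∂[1,2] = [2] − [1].
The 6×15 boundary matrix has rank 5 and Smith normal form diag(1,1,1,1,1).

The boundary map ∂_2: C_2 → C_1 maps a triangle to the signed sum of its edges. For instance
  ∂[0,1,4] = [1,4] − [0,4] + [0,1],
  ∂[0,3,5] = [3,5] − [0,5] + [0,3].
The 15×10 boundary matrix has rank 10 and Smith normal form diag(1,1,1,1,1,1,1,1,1,2).

Reading off H_k = ker ∂_k / im ∂_{k+1}:

  H_2: rank ker ∂_2 − rank ∂_3 = (10 − 10) − 0 = 0, and there is no ∂_3, so H_2 = 0.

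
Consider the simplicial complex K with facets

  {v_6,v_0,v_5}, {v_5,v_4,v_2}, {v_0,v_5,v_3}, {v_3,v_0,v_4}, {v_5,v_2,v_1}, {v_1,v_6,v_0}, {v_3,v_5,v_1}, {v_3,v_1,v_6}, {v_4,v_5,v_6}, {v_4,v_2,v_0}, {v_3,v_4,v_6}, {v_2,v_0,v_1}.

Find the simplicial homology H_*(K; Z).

We work with the vertex ordering v_0 < v_1 < v_2 < v_3 < v_4 < v_5 < v_6. The simplices of K, each written with vertices in increasing order, are:

  0-simplices (7): [v_0], [v_1], [v_2], [v_3], [v_4], [v_5], [v_6]
  1-simplices (18): (18 of them)
  2-simplices (12): (12 of them)

giving chain groups C_0 ≅ Z^7, C_1 ≅ Z^18, C_2 ≅ Z^12.

Boundary ∂_1: C_1 → C_0 sends each edge [p,q] (with p < q) to q − p. For instance
  ∂[v_0,v_5] = [v_5] − [v_0].
As a 7×18 matrix over Z this has rank 6, with invariant factors (1,1,1,1,1,1).

∂_2: C_2 → C_1 acts by ∂[p,q,r] = [q,r] − [p,r] + [p,q]. For instance
  ∂[v_0,v_1,v_2] = [v_1,v_2] − [v_0,v_2] + [v_0,v_1],
  ∂[v_1,v_2,v_5] = [v_2,v_5] − [v_1,v_5] + [v_1,v_2].
The 18×12 boundary matrix has rank 12 and Smith normal form diag(1,1,1,1,1,1,1,1,1,1,1,2).

From H_k ≅ ker(∂_k) / im(∂_{k+1}) we obtain:

  H_0: rank C_0 − rank ∂_1 = 7 − 6 = 1, and the invariant factors of ∂_1 are all 1, so H_0 ≅ Z.
  H_1: rank ker ∂_1 − rank ∂_2 = (18 − 6) − 12 = 0, and ∂_2 has invariant factor 2 > 1, so H_1 ≅ Z/2.
  H_2: rank ker ∂_2 − rank ∂_3 = (12 − 12) − 0 = 0, and there is no ∂_3, so H_2 ≅ 0.

H_0 ≅ Z,  H_1 ≅ Z/2,  H_2 = 0.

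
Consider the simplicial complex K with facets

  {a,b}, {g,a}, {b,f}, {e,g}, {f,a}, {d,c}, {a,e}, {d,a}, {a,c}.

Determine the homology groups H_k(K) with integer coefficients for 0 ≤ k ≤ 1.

Order the vertices as a < b < c < d < e < f < g. Listing each simplex with vertices in this order, K has dimension 1 with simplices:

  0-simplices (7): a, b, c, d, e, f, g
  1-simplices (9): ab, ac, ad, ae, af, ag, bf, cd, eg

Hence C_0 ≅ Z^7, C_1 ≅ Z^9.

∂_1: C_1 → C_0 sends each edge [p,q] (with p < q) to q − p.
The resulting 7×9 matrix has rank 6, and its Smith normal form has invariant factors (1,1,1,1,1,1).

Reading off H_k = ker ∂_k / im ∂_{k+1}:

  H_0: rank C_0 − rank ∂_1 = 7 − 6 = 1, and the invariant factors of ∂_1 are all 1, so H_0 ≅ Z.
  H_1: rank ker ∂_1 − rank ∂_2 = (9 − 6) − 0 = 3, and there is no ∂_2, so H_1 ≅ Z^3.

H_0 ≅ Z,  H_1 ≅ Z^3.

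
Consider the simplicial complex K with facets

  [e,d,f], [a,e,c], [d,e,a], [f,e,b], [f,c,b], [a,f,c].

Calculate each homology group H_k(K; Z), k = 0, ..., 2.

H_0 = Z,  H_1 = Z,  H_2 = 0.

Take the total order a < b < c < d < e < f on the vertex set. Then K (dimension 2) consists of the simplices:

  0-simplices (6): a, b, c, d, e, f
  1-simplices (12): ac, ad, ae, af, bc, be, bf, ce, cf, de, df, ef
  2-simplices (6): ace, acf, ade, bcf, bef, def

giving chain groups C_0 ≅ Z^6, C_1 ≅ Z^12, C_2 ≅ Z^6.

Boundary ∂_1: C_1 → C_0 maps an edge to its endpoints' difference, ∂[p,q] = q − p. For instance
  ∂de = e − d.
The resulting 6×12 matrix has rank 5, and its Smith normal form has invariant factors (1,1,1,1,1).

The boundary map ∂_2: C_2 → C_1 sends each 2-simplex [p,q,r] to [q,r] − [p,r] + [p,q]. For instance
  ∂ace = ce − ae + ac,
  ∂ade = de − ae + ad.
This gives a 12×6 integer matrix of rank 6; reducing to Smith normal form yields diagonal entries (1,1,1,1,1,1).

Now H_k = ker ∂_k / im ∂_{k+1}, so:

  H_0: rank C_0 − rank ∂_1 = 6 − 5 = 1, and the invariant factors of ∂_1 are all 1, so H_0 = Z.
  H_1: rank ker ∂_1 − rank ∂_2 = (12 − 5) − 6 = 1, and the invariant factors of ∂_2 are all 1, so H_1 = Z.
  H_2: rank ker ∂_2 − rank ∂_3 = (6 − 6) − 0 = 0, and there is no ∂_3, so H_2 = 0.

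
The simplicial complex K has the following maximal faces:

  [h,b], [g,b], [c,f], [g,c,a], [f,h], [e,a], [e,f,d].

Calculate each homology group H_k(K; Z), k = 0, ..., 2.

We work with the vertex ordering a < b < c < d < e < f < g < h. The simplices of K, each written with vertices in increasing order, are:

  0-simplices (8): a, b, c, d, e, f, g, h
  1-simplices (11): ac, ae, ag, bg, bh, cf, cg, de, df, ef, fh
  2-simplices (2): acg, def

giving chain groups C_0 ≅ Z^8, C_1 ≅ Z^11, C_2 ≅ Z^2.

Boundary ∂_1: C_1 → C_0 is given by ∂[p,q] = [q] − [p]. For instance
  ∂bg = g − b.
This gives a 8×11 integer matrix of rank 7; reducing to Smith normal form yields diagonal entries (1,1,1,1,1,1,1).

∂_2: C_2 → C_1 sends each 2-simplex [p,q,r] to [q,r] − [p,r] + [p,q]. For instance
  ∂def = ef − df + de,
  ∂acg = cg − ag + ac.
As a 11×2 matrix over Z this has rank 2, with invariant factors (1,1).

Reading off H_k = ker ∂_k / im ∂_{k+1}:

  H_0: rank C_0 − rank ∂_1 = 8 − 7 = 1, and the invariant factors of ∂_1 are all 1, so H_0 = Z.
  H_1: rank ker ∂_1 − rank ∂_2 = (11 − 7) − 2 = 2, and the invariant factors of ∂_2 are all 1, so H_1 = Z^2.
  H_2: rank ker ∂_2 − rank ∂_3 = (2 − 2) − 0 = 0, and there is no ∂_3, so H_2 = 0.

H_0 ≅ Z,  H_1 ≅ Z^2,  H_2 = 0.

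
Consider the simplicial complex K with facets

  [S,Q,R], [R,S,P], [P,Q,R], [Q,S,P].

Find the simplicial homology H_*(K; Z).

H_0 = Z,  H_1 = 0,  H_2 = Z.

Order the vertices as P < Q < R < S. Listing each simplex with vertices in this order, K has dimension 2 with simplices:

  0-simplices (4): P, Q, R, S
  1-simplices (6): PQ, PR, PS, QR, QS, RS
  2-simplices (4): PQR, PQS, PRS, QRS

giving chain groups C_0 ≅ Z^4, C_1 ≅ Z^6, C_2 ≅ Z^4.

The boundary map ∂_1: C_1 → C_0 maps an edge to its endpoints' difference, ∂[p,q] = q − p. For instance
  ∂PS = S − P.
As a 4×6 matrix over Z this has rank 3, with invariant factors (1,1,1).

The boundary map ∂_2: C_2 → C_1 sends each 2-simplex [p,q,r] to [q,r] − [p,r] + [p,q]. For instance
  ∂QRS = RS − QS + QR,
  ∂PRS = RS − PS + PR.
As a 6×4 matrix over Z this has rank 3, with invariant factors (1,1,1).

Now H_k = ker ∂_k / im ∂_{k+1}, so:

  H_0: rank C_0 − rank ∂_1 = 4 − 3 = 1, and the invariant factors of ∂_1 are all 1, so H_0 ≅ Z.
  H_1: rank ker ∂_1 − rank ∂_2 = (6 − 3) − 3 = 0, and the invariant factors of ∂_2 are all 1, so H_1 ≅ 0.
  H_2: rank ker ∂_2 − rank ∂_3 = (4 − 3) − 0 = 1, and there is no ∂_3, so H_2 ≅ Z.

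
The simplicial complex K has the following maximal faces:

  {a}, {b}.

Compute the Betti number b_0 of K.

b_0 = 2.

We work with the vertex ordering a < b. The simplices of K, each written with vertices in increasing order, are:

  0-simplices (2): a, b

Hence C_0 ≅ Z^2.

Reading off H_k = ker ∂_k / im ∂_{k+1}:

  H_0: rank C_0 − rank ∂_1 = 2 − 0 = 2, and there is no ∂_1, so H_0 = Z^2.

Hence the Betti numbers are b_0 = 2.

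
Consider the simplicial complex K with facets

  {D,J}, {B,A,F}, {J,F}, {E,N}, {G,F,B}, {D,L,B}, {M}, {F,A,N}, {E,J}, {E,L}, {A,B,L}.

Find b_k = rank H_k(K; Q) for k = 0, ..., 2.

b_0 = 2, b_1 = 3, b_2 = 0.

Take the total order A < B < D < E < F < G < J < L < M < N on the vertex set. Then K (dimension 2) consists of the simplices:

  0-simplices (10): A, B, D, E, F, G, J, L, M, N
  1-simplices (16): AB, AF, AL, AN, BD, BF, BG, BL, DJ, DL, EJ, EL, EN, FG, FJ, FN
  2-simplices (5): ABF, ABL, AFN, BDL, BFG

Hence C_0 ≅ Z^10, C_1 ≅ Z^16, C_2 ≅ Z^5.

Boundary ∂_1: C_1 → C_0 is given by ∂[p,q] = [q] − [p]. For instance
  ∂DJ = J − D.
This gives a 10×16 integer matrix of rank 8; reducing to Smith normal form yields diagonal entries (1,1,1,1,1,1,1,1).

The boundary map ∂_2: C_2 → C_1 maps a triangle to the signed sum of its edges. For instance
  ∂ABL = BL − AL + AB,
  ∂BDL = DL − BL + BD.
As a 16×5 matrix over Z this has rank 5, with invariant factors (1,1,1,1,1).

Computing H_k = (kernel of ∂_k) / (image of ∂_{k+1}):

  H_0: rank C_0 − rank ∂_1 = 10 − 8 = 2, and the invariant factors of ∂_1 are all 1, so H_0 = Z^2.
  H_1: rank ker ∂_1 − rank ∂_2 = (16 − 8) − 5 = 3, and the invariant factors of ∂_2 are all 1, so H_1 = Z^3.
  H_2: rank ker ∂_2 − rank ∂_3 = (5 − 5) − 0 = 0, and there is no ∂_3, so H_2 = 0.

Hence the Betti numbers are b_0 = 2, b_1 = 3, b_2 = 0.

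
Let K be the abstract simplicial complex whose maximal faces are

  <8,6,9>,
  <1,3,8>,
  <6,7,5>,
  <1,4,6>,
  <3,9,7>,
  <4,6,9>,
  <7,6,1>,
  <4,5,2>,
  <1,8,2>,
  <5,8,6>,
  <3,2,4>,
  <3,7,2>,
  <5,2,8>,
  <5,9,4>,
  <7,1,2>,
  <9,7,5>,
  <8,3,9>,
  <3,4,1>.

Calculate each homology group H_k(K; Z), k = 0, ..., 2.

Fix the vertex order 1 < 2 < 3 < 4 < 5 < 6 < 7 < 8 < 9 and write every simplex with vertices in increasing order. Then dim K = 2 and the simplices of K are:

  0-simplices (9): [1], [2], [3], [4], [5], [6], [7], [8], [9]
  1-simplices (27): (27 of them)
  2-simplices (18): [1,2,7], [1,2,8], [1,3,4], [1,3,8], [1,4,6], [1,6,7], [2,3,4], [2,3,7], [2,4,5], [2,5,8], [3,7,9], [3,8,9], [4,5,9], [4,6,9], [5,6,7], [5,6,8], [5,7,9], [6,8,9]

Hence C_0 ≅ Z^9, C_1 ≅ Z^27, C_2 ≅ Z^18.

Boundary ∂_1: C_1 → C_0 sends each edge [p,q] (with p < q) to q − p.
The resulting 9×27 matrix has rank 8, and its Smith normal form has invariant factors (1,1,1,1,1,1,1,1).

Boundary ∂_2: C_2 → C_1 maps a triangle to the signed sum of its edges. For instance
  ∂[2,5,8] = [5,8] − [2,8] + [2,5],
  ∂[2,4,5] = [4,5] − [2,5] + [2,4].
The 27×18 boundary matrix has rank 18 and Smith normal form diag(1,1,1,1,1,1,1,1,1,1,1,1,1,1,1,1,1,2).

From H_k ≅ ker(∂_k) / im(∂_{k+1}) we obtain:

  H_0: rank C_0 − rank ∂_1 = 9 − 8 = 1, and the invariant factors of ∂_1 are all 1, so H_0 ≅ Z.
  H_1: rank ker ∂_1 − rank ∂_2 = (27 − 8) − 18 = 1, and ∂_2 has invariant factor 2 > 1, so H_1 ≅ Z ⊕ Z/2.
  H_2: rank ker ∂_2 − rank ∂_3 = (18 − 18) − 0 = 0, and there is no ∂_3, so H_2 ≅ 0.

H_0 ≅ Z,  H_1 ≅ Z ⊕ Z/2,  H_2 = 0.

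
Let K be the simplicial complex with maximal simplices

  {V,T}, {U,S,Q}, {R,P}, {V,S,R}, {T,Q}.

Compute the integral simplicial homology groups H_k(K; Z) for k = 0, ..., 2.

Order the vertices as P < Q < R < S < T < U < V. Listing each simplex with vertices in this order, K has dimension 2 with simplices:

  0-simplices (7): P, Q, R, S, T, U, V
  1-simplices (9): PR, QS, QT, QU, RS, RV, SU, SV, TV
  2-simplices (2): QSU, RSV

Hence C_0 ≅ Z^7, C_1 ≅ Z^9, C_2 ≅ Z^2.

The boundary map ∂_1: C_1 → C_0 maps an edge to its endpoints' difference, ∂[p,q] = q − p. For instance
  ∂SU = U − S.
As a 7×9 matrix over Z this has rank 6, with invariant factors (1,1,1,1,1,1).

The boundary map ∂_2: C_2 → C_1 acts by ∂[p,q,r] = [q,r] − [p,r] + [p,q]. For instance
  ∂QSU = SU − QU + QS,
  ∂RSV = SV − RV + RS.
The resulting 9×2 matrix has rank 2, and its Smith normal form has invariant factors (1,1).

Now H_k = ker ∂_k / im ∂_{k+1}, so:

  H_0: rank C_0 − rank ∂_1 = 7 − 6 = 1, and the invariant factors of ∂_1 are all 1, so H_0 = Z.
  H_1: rank ker ∂_1 − rank ∂_2 = (9 − 6) − 2 = 1, and the invariant factors of ∂_2 are all 1, so H_1 = Z.
  H_2: rank ker ∂_2 − rank ∂_3 = (2 − 2) − 0 = 0, and there is no ∂_3, so H_2 = 0.

H_0 ≅ Z,  H_1 ≅ Z,  H_2 = 0.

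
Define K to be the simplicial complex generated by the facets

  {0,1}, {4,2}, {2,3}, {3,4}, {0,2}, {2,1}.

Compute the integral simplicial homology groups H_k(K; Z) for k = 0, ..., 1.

H_0 = Z,  H_1 = Z^2.

Take the total order 0 < 1 < 2 < 3 < 4 on the vertex set. Then K (dimension 1) consists of the simplices:

  0-simplices (5): [0], [1], [2], [3], [4]
  1-simplices (6): [0,1], [0,2], [1,2], [2,3], [2,4], [3,4]

Hence C_0 ≅ Z^5, C_1 ≅ Z^6.

∂_1: C_1 → C_0 is given by ∂[p,q] = [q] − [p].
As a 5×6 matrix over Z this has rank 4, with invariant factors (1,1,1,1).

From H_k ≅ ker(∂_k) / im(∂_{k+1}) we obtain:

  H_0: rank C_0 − rank ∂_1 = 5 − 4 = 1, and the invariant factors of ∂_1 are all 1, so H_0 = Z.
  H_1: rank ker ∂_1 − rank ∂_2 = (6 − 4) − 0 = 2, and there is no ∂_2, so H_1 = Z^2.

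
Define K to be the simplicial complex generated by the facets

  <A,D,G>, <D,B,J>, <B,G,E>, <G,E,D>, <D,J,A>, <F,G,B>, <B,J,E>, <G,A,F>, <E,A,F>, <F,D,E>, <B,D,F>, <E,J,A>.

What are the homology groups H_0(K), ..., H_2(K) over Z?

H_0 = Z,  H_1 = Z/2Z,  H_2 = 0.

Take the total order A < B < D < E < F < G < J on the vertex set. Then K (dimension 2) consists of the simplices:

  0-simplices (7): A, B, D, E, F, G, J
  1-simplices (18): AD, AE, AF, AG, AJ, BD, BE, BF, BG, BJ, DE, DF, DG, DJ, EF, EG, EJ, FG
  2-simplices (12): ADG, ADJ, AEF, AEJ, AFG, BDF, BDJ, BEG, BEJ, BFG, DEF, DEG

giving chain groups C_0 ≅ Z^7, C_1 ≅ Z^18, C_2 ≅ Z^12.

The boundary map ∂_1: C_1 → C_0 is given by ∂[p,q] = [q] − [p]. For instance
  ∂EF = F − E.
This gives a 7×18 integer matrix of rank 6; reducing to Smith normal form yields diagonal entries (1,1,1,1,1,1).

The boundary map ∂_2: C_2 → C_1 sends each 2-simplex [p,q,r] to [q,r] − [p,r] + [p,q]. For instance
  ∂AEF = EF − AF + AE,
  ∂BFG = FG − BG + BF.
This gives a 18×12 integer matrix of rank 12; reducing to Smith normal form yields diagonal entries (1,1,1,1,1,1,1,1,1,1,1,2).

Now H_k = ker ∂_k / im ∂_{k+1}, so:

  H_0: rank C_0 − rank ∂_1 = 7 − 6 = 1, and the invariant factors of ∂_1 are all 1, so H_0 ≅ Z.
  H_1: rank ker ∂_1 − rank ∂_2 = (18 − 6) − 12 = 0, and ∂_2 has invariant factor 2 > 1, so H_1 ≅ Z/2Z.
  H_2: rank ker ∂_2 − rank ∂_3 = (12 − 12) − 0 = 0, and there is no ∂_3, so H_2 ≅ 0.

(K is a triangulation of the real projective plane RP^2.)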